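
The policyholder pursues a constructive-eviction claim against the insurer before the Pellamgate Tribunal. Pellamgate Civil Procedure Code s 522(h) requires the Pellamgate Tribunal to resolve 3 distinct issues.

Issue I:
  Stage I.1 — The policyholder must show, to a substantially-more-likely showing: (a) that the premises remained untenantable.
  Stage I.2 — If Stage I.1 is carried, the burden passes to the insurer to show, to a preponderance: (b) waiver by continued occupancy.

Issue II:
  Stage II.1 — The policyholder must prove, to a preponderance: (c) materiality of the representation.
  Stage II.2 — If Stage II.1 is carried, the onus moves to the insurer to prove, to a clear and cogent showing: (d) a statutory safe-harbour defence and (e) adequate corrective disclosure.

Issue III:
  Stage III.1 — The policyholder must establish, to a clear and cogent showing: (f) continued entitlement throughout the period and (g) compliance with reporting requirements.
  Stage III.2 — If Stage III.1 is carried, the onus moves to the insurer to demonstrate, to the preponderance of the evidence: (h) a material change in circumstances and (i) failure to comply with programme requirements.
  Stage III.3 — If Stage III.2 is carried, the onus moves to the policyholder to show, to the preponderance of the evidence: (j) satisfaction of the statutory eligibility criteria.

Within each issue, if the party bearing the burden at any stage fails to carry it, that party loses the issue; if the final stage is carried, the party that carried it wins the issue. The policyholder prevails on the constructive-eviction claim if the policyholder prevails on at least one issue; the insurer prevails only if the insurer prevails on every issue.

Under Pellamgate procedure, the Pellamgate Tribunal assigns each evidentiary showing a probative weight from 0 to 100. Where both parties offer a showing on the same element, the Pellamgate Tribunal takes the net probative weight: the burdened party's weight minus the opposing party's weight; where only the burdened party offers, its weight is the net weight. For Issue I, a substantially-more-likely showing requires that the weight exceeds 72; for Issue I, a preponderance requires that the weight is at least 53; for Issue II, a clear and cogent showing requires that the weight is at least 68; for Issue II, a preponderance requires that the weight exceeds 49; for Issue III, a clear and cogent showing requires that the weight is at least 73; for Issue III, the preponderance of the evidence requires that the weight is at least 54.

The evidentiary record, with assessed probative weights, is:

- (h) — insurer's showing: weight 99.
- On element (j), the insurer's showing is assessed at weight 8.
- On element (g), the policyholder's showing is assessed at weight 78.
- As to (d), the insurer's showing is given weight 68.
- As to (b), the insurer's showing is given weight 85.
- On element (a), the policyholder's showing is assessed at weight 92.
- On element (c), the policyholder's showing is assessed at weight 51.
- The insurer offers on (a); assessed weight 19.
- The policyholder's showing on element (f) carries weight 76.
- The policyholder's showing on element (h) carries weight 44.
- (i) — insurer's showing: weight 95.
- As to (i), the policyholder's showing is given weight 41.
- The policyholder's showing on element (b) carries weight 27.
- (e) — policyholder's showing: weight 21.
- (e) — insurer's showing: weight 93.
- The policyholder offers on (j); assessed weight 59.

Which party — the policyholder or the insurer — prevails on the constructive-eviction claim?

— Issue I —
At Stage I.1 the policyholder must meet a substantially-more-likely showing (weight exceeds 72): on (a) the weight is 92 less the opposing 19 gives net 73, > 72, so (a) meets the standard.
  Stage I.1 is satisfied; the onus moves to the insurer.
At Stage I.2 the insurer must meet a preponderance (weight is at least 53): on (b) the weight is 85 less the opposing 27 gives net 58, which does reach 53, so (b) meets the standard.
  Stage I.2 carried; the final stage is satisfied.
With every stage satisfied, the insurer prevails on this issue.
— Issue II —
Stage II.1 — burden on policyholder; standard: a preponderance (weight exceeds 49).
    (c): 51 > 49 [met]
  Stage II.1 is satisfied; the onus moves to the insurer.
Stage II.2 — burden on insurer; standard: a clear and cogent showing (weight is at least 68).
    (d): 68 ≥ 68 [met]
    (e): 93 − 21 = 72 ≥ 68 [met]
  Stage II.2 carried; the final stage is satisfied.
All stages carried — the insurer prevails on this issue.
— Issue III —
Stage III.1 (policyholder, a clear and cogent showing, weight is at least 73): (f) 76 ≥ 73 — meets; (g) 78 ≥ 73 — meets.
  Stage III.1 is satisfied; the onus moves to the insurer.
Stage III.2 (insurer, the preponderance of the evidence, weight is at least 54): (h) net 99−44=55 ≥ 54 — meets; (i) net 95−41=54 ≥ 54 — meets.
  All elements met. The burden passes to the policyholder.
Stage III.3 (policyholder, the preponderance of the evidence, weight is at least 54): (j) net 59−8=51 < 54 — fails.
  Not every element is met, so the policyholder fails to carry Stage III.3.
The insurer prevails on this issue.
Per-issue: Issue I → insurer; Issue II → insurer; Issue III → insurer. The policyholder must prevail on at least one issue; overall, the insurer prevails.

insurer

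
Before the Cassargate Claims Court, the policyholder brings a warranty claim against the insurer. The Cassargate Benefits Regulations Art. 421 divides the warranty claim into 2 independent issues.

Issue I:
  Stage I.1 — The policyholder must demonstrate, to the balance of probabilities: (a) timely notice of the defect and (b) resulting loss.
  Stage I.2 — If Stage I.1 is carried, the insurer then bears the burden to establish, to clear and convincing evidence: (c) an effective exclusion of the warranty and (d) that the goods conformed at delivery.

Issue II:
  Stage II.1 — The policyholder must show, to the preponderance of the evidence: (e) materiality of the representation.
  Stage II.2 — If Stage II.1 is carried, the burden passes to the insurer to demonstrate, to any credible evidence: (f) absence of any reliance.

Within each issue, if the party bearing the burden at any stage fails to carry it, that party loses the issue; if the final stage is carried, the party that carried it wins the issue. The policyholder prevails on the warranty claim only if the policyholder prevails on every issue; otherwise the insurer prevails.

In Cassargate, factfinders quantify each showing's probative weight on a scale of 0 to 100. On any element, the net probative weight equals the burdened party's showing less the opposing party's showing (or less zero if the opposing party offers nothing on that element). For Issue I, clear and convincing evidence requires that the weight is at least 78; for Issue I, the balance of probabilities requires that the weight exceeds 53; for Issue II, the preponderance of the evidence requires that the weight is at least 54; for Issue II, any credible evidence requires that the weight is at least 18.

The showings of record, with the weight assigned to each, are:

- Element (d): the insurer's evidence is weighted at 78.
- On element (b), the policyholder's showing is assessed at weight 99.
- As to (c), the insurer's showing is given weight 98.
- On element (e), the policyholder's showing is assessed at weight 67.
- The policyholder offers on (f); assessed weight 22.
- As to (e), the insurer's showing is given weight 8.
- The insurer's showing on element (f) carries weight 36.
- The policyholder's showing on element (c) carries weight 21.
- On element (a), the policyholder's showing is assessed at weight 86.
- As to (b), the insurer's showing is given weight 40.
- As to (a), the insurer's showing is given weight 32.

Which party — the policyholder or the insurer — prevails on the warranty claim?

policyholder

— Issue I —
At Stage I.1 the policyholder must meet the balance of probabilities (weight exceeds 53): on (a) the weight is 86 less the opposing 32 gives net 54, > 53, so (a) meets the standard; on (b) the weight is 99 less the opposing 40 gives net 59, which does exceed 53, so (b) meets the standard.
  The policyholder carries Stage I.1; the insurer now bears the burden.
At Stage I.2 the insurer must meet clear and convincing evidence (weight is at least 78): on (c) the weight is 98 less the opposing 21 gives net 77, which does not reach 78, so (c) does not meet the standard; on (d) the weight is 78, ≥ 78, so (d) meets the standard.
  The insurer does not carry Stage I.2.
The policyholder prevails on this issue.
— Issue II —
At Stage II.1 the policyholder must meet the preponderance of the evidence (weight is at least 54): on (e) the weight is 67 less the opposing 8 gives net 59, ≥ 54, so (e) meets the standard.
  All elements met. The burden passes to the insurer.
At Stage II.2 the insurer must meet any credible evidence (weight is at least 18): on (f) the weight is 36 less the opposing 22 gives net 14, < 18, so (f) does not meet the standard.
  Not every element is met, so the insurer fails to carry Stage II.2.
The policyholder prevails on this issue.
Per-issue: Issue I → policyholder; Issue II → policyholder. The policyholder must prevail on every issue; overall, the policyholder prevails.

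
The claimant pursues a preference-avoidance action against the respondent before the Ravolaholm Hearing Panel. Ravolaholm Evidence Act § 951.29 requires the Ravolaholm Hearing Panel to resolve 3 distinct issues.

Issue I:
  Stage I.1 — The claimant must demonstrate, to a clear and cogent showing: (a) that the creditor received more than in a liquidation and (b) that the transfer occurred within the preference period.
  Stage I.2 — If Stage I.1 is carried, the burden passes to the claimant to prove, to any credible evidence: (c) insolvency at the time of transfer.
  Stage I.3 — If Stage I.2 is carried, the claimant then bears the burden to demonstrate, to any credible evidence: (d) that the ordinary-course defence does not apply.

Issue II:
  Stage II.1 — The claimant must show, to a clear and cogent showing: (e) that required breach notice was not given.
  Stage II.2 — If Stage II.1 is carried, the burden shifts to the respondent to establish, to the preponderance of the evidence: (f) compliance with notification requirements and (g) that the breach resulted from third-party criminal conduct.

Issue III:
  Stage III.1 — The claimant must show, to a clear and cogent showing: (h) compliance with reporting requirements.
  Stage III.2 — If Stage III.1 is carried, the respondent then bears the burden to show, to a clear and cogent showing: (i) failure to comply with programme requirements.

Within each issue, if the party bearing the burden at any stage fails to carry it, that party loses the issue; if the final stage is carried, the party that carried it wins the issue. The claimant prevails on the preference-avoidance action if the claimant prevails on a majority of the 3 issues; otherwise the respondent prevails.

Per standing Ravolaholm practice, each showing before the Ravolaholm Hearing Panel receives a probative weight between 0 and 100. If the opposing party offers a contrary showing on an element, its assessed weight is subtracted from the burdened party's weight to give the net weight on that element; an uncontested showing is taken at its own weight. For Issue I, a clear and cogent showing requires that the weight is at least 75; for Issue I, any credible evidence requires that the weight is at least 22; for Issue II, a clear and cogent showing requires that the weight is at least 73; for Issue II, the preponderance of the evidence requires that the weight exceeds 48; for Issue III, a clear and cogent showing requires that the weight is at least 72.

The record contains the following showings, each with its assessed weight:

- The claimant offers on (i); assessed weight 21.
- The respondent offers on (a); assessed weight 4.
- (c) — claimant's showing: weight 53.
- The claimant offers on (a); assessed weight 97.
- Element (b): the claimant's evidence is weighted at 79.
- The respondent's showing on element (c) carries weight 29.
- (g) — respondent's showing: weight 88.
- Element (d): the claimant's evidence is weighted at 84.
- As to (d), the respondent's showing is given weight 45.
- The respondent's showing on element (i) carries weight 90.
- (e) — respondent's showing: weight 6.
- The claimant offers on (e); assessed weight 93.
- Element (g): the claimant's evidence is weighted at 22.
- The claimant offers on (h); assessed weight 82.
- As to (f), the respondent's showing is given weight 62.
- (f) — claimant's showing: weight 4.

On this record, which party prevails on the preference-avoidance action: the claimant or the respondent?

claimant

— Issue I —
Stage I.1 (claimant, a clear and cogent showing, weight is at least 75): (a) net 97−4=93 ≥ 75 — meets; (b) 79 ≥ 75 — meets.
  Stage I.1 is satisfied; the claimant continues to bear the burden.
Stage I.2 (claimant, any credible evidence, weight is at least 22): (c) net 53−29=24 ≥ 22 — meets.
  Stage I.2 is satisfied; the claimant continues to bear the burden.
Stage I.3 (claimant, any credible evidence, weight is at least 22): (d) net 84−45=39 ≥ 22 — meets.
  Stage I.3 carried; the final stage is satisfied.
All stages carried — the claimant prevails on this issue.
— Issue II —
Stage II.1 (claimant, a clear and cogent showing, weight is at least 73): (e) net 93−6=87 ≥ 73 — meets.
  The claimant carries Stage II.1; the respondent now bears the burden.
Stage II.2 (respondent, the preponderance of the evidence, weight exceeds 48): (f) net 62−4=58 > 48 — meets; (g) net 88−22=66 > 48 — meets.
  All elements met at the final stage.
All stages carried — the respondent prevails on this issue.
— Issue III —
Stage III.1 — burden on claimant; standard: a clear and cogent showing (weight is at least 72).
    (h): 82 ≥ 72 [met]
  Stage III.1 carried; the burden shifts to the respondent.
Stage III.2 — burden on respondent; standard: a clear and cogent showing (weight is at least 72).
    (i): 90 − 21 = 69 < 72 [not met]
  Stage III.2 not carried; the respondent fails its burden.
The claimant prevails on this issue.
Per-issue: Issue I → claimant; Issue II → respondent; Issue III → claimant. The claimant must prevail on a majority of issues; overall, the claimant prevails.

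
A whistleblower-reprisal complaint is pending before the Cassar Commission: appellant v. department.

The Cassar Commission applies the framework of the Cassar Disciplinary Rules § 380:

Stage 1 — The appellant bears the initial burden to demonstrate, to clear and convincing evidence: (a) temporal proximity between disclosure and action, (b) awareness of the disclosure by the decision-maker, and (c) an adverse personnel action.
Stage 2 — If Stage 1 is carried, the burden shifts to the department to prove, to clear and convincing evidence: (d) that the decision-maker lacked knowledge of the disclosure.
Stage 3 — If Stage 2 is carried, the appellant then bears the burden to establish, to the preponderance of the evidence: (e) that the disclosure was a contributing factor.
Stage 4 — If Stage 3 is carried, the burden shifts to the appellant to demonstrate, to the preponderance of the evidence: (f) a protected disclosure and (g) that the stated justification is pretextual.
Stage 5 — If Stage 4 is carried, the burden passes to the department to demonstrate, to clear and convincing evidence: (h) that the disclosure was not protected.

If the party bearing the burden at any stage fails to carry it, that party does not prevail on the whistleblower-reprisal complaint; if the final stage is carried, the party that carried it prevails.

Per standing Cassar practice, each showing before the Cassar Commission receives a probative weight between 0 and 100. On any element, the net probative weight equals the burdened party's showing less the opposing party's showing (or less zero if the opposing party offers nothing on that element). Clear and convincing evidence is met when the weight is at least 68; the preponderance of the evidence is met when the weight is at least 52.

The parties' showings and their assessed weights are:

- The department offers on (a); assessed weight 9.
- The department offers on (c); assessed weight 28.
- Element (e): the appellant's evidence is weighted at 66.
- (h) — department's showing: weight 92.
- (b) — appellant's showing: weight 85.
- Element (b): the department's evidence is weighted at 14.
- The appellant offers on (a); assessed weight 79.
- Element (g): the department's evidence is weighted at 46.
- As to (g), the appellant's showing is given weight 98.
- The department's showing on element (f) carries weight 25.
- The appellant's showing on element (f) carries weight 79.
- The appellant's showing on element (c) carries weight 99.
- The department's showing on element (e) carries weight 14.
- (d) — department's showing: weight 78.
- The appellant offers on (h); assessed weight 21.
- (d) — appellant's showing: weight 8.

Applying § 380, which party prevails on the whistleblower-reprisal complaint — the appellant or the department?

department

Stage 1 (appellant, clear and convincing evidence, weight is at least 68): (a) net 79−9=70 ≥ 68 — meets; (b) net 85−14=71 ≥ 68 — meets; (c) net 99−28=71 ≥ 68 — meets.
  All elements met. The burden passes to the department.
Stage 2 (department, clear and convincing evidence, weight is at least 68): (d) net 78−8=70 ≥ 68 — meets.
  All elements met. The burden passes to the appellant.
Stage 3 (appellant, the preponderance of the evidence, weight is at least 52): (e) net 66−14=52 ≥ 52 — meets.
  Stage 3 carried; the burden remains with the appellant.
Stage 4 (appellant, the preponderance of the evidence, weight is at least 52): (f) net 79−25=54 ≥ 52 — meets; (g) net 98−46=52 ≥ 52 — meets.
  The appellant carries Stage 4; the department now bears the burden.
Stage 5 (department, clear and convincing evidence, weight is at least 68): (h) net 92−21=71 ≥ 68 — meets.
  Stage 5 carried; the final stage is satisfied.
With every stage satisfied, the department prevails.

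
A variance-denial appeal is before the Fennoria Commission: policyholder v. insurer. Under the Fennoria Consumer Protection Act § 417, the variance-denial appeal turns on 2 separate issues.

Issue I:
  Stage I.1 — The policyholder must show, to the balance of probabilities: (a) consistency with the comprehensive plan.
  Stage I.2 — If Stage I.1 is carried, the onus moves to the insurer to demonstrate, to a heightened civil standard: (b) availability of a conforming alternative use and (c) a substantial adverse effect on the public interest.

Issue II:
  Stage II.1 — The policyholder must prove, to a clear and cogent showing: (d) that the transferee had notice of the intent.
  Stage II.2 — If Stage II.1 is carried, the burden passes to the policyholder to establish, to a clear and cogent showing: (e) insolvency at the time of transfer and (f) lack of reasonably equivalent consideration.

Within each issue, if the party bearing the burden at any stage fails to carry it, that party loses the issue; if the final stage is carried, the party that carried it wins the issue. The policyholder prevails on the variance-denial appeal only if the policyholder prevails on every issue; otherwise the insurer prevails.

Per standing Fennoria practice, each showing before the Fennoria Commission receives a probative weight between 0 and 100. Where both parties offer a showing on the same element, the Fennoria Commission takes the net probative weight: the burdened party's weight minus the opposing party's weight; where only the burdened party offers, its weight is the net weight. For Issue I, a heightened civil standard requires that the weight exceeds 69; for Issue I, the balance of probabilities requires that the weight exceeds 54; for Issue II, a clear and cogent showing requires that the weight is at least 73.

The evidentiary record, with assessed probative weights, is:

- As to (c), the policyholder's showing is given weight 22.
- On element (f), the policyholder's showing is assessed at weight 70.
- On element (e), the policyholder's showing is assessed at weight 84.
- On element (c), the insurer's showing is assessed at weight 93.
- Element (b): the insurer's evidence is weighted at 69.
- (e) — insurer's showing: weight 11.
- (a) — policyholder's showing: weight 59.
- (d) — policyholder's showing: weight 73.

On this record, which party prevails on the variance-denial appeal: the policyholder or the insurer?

insurer

— Issue I —
Stage I.1 — burden on policyholder; standard: the balance of probabilities (weight exceeds 54).
    (a): 59 > 54 [met]
  The policyholder carries Stage I.1; the insurer now bears the burden.
Stage I.2 — burden on insurer; standard: a heightened civil standard (weight exceeds 69).
    (b): 69 ≤ 69 [not met]
    (c): 93 − 22 = 71 > 69 [met]
  Stage I.2 not carried; the insurer fails its burden.
The policyholder prevails on this issue.
— Issue II —
At Stage II.1 the policyholder must meet a clear and cogent showing (weight is at least 73): on (d) the weight is 73, which does reach 73, so (d) meets the standard.
  All elements met. The policyholder retains the burden for Stage II.2.
At Stage II.2 the policyholder must meet a clear and cogent showing (weight is at least 73): on (e) the weight is 84 less the opposing 11 gives net 73, which does reach 73, so (e) meets the standard; on (f) the weight is 70, < 73, so (f) does not meet the standard.
  Not every element is met, so the policyholder fails to carry Stage II.2.
So the insurer prevails on this issue.
Per-issue: Issue I → policyholder; Issue II → insurer. The policyholder must prevail on every issue; overall, the insurer prevails.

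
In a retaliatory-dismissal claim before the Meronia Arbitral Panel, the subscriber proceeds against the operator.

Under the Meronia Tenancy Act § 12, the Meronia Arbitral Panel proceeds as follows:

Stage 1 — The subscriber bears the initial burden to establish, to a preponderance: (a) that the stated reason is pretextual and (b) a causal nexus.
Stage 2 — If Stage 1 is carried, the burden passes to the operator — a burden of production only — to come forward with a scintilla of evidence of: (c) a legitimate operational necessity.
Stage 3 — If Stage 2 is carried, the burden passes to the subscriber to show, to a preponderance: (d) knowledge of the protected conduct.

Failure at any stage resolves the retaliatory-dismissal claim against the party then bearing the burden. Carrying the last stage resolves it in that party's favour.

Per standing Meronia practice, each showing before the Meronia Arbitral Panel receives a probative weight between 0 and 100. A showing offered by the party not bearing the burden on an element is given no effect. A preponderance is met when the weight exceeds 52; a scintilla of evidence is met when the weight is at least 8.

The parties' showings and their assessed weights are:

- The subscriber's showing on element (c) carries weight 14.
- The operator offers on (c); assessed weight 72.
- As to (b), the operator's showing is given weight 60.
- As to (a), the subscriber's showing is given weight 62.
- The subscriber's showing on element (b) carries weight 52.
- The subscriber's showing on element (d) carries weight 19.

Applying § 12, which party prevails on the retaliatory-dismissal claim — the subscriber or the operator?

Stage 1 — burden on subscriber; standard: a preponderance (weight exceeds 52).
    (a): 62 > 52 [met]
    (b): 52 (operator's 60 disregarded) ≤ 52 [not met]
  The subscriber does not carry Stage 1.
The operator prevails.

operator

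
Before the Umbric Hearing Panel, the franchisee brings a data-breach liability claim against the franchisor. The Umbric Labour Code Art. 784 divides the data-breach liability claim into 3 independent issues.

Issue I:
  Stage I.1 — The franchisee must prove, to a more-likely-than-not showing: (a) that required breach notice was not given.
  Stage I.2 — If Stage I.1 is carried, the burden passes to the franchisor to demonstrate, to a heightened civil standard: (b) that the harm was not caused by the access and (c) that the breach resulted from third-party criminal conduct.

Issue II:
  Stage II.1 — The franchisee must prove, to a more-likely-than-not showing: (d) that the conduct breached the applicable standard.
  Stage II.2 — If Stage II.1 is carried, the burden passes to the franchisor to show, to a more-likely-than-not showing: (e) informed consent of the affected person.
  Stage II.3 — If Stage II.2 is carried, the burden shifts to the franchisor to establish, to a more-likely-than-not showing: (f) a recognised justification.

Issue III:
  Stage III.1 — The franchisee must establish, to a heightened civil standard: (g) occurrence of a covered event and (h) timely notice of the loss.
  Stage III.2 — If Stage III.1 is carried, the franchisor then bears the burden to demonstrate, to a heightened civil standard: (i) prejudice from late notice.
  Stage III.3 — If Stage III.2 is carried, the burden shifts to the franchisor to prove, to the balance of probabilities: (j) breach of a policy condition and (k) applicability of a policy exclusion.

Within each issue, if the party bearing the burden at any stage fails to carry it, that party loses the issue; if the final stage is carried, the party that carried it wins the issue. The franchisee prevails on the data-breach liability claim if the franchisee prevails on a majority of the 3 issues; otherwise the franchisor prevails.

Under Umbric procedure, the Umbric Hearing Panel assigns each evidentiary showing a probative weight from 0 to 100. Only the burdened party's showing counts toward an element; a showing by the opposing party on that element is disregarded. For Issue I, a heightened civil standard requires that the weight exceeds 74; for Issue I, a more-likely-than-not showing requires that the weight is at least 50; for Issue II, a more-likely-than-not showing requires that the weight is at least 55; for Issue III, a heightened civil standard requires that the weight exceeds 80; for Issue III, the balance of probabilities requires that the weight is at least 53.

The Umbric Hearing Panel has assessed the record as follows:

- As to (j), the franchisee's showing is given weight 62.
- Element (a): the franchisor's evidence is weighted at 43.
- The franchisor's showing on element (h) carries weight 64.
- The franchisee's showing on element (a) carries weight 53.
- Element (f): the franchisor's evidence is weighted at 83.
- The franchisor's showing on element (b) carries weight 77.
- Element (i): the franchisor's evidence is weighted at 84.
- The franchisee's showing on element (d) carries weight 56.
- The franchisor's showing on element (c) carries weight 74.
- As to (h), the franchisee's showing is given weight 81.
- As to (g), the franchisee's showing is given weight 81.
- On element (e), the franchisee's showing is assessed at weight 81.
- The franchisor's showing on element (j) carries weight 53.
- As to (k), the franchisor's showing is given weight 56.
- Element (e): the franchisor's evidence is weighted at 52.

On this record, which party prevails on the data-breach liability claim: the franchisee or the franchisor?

— Issue I —
At Stage I.1 the franchisee must meet a more-likely-than-not showing (weight is at least 50): on (a) the weight is 53 (the franchisor's 43 is given no effect), ≥ 50, so (a) meets the standard.
  The franchisee carries Stage I.1; the franchisor now bears the burden.
At Stage I.2 the franchisor must meet a heightened civil standard (weight exceeds 74): on (b) the weight is 77, which does exceed 74, so (b) meets the standard; on (c) the weight is 74, ≤ 74, so (c) does not meet the standard.
  Not every element is met, so the franchisor fails to carry Stage I.2.
The franchisee prevails on this issue.
— Issue II —
Stage II.1 — burden on franchisee; standard: a more-likely-than-not showing (weight is at least 55).
    (d): 56 ≥ 55 [met]
  All elements met. The burden passes to the franchisor.
Stage II.2 — burden on franchisor; standard: a more-likely-than-not showing (weight is at least 55).
    (e): 52 (franchisee's 81 disregarded) < 55 [not met]
  Stage II.2 not carried; the franchisor fails its burden.
So the franchisee prevails on this issue.
— Issue III —
At Stage III.1 the franchisee must meet a heightened civil standard (weight exceeds 80): on (g) the weight is 81, > 80, so (g) meets the standard; on (h) the weight is 81 (the franchisor's 64 is given no effect), > 80, so (h) meets the standard.
  The franchisee carries Stage III.1; the franchisor now bears the burden.
At Stage III.2 the franchisor must meet a heightened civil standard (weight exceeds 80): on (i) the weight is 84, which does exceed 80, so (i) meets the standard.
  All elements met. The franchisor retains the burden for Stage III.3.
At Stage III.3 the franchisor must meet the balance of probabilities (weight is at least 53): on (j) the weight is 53 (the franchisee's 62 is given no effect), ≥ 53, so (j) meets the standard; on (k) the weight is 56, ≥ 53, so (k) meets the standard.
  Stage III.3 carried; the final stage is satisfied.
With every stage satisfied, the franchisor prevails on this issue.
Per-issue: Issue I → franchisee; Issue II → franchisee; Issue III → franchisor. The franchisee must prevail on a majority of issues; overall, the franchisee prevails.

franchisee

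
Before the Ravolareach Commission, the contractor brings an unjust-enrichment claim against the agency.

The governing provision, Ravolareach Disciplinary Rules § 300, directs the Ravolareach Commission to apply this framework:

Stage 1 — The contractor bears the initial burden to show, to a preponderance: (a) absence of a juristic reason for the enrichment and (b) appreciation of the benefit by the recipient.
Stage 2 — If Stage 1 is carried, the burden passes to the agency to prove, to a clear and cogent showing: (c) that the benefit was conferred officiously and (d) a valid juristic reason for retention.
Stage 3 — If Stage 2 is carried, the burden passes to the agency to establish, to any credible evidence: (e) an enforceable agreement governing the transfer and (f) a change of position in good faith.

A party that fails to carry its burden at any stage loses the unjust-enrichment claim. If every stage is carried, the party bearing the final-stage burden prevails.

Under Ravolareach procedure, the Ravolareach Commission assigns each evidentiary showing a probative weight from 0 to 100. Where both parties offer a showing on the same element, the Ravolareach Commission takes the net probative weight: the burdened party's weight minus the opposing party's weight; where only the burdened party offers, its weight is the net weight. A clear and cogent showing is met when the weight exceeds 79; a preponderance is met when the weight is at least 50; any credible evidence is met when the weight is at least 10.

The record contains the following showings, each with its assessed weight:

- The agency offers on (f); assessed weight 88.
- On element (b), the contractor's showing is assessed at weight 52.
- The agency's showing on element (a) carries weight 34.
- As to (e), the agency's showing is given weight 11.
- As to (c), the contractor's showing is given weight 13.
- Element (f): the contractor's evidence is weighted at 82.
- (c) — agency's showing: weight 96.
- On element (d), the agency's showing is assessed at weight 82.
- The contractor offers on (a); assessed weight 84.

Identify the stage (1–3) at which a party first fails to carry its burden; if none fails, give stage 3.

At Stage 1 the contractor must meet a preponderance (weight is at least 50): on (a) the weight is 84 less the opposing 34 gives net 50, ≥ 50, so (a) meets the standard; on (b) the weight is 52, which does reach 50, so (b) meets the standard.
  Stage 1 is satisfied; the onus moves to the agency.
At Stage 2 the agency must meet a clear and cogent showing (weight exceeds 79): on (c) the weight is 96 less the opposing 13 gives net 83, which does exceed 79, so (c) meets the standard; on (d) the weight is 82, > 79, so (d) meets the standard.
  Stage 2 carried; the burden remains with the agency.
At Stage 3 the agency must meet any credible evidence (weight is at least 10): on (e) the weight is 11, which does reach 10, so (e) meets the standard; on (f) the weight is 88 less the opposing 82 gives net 6, which does not reach 10, so (f) does not meet the standard.
  Stage 3 not carried; the agency fails its burden.
So the contractor prevails.

stage 3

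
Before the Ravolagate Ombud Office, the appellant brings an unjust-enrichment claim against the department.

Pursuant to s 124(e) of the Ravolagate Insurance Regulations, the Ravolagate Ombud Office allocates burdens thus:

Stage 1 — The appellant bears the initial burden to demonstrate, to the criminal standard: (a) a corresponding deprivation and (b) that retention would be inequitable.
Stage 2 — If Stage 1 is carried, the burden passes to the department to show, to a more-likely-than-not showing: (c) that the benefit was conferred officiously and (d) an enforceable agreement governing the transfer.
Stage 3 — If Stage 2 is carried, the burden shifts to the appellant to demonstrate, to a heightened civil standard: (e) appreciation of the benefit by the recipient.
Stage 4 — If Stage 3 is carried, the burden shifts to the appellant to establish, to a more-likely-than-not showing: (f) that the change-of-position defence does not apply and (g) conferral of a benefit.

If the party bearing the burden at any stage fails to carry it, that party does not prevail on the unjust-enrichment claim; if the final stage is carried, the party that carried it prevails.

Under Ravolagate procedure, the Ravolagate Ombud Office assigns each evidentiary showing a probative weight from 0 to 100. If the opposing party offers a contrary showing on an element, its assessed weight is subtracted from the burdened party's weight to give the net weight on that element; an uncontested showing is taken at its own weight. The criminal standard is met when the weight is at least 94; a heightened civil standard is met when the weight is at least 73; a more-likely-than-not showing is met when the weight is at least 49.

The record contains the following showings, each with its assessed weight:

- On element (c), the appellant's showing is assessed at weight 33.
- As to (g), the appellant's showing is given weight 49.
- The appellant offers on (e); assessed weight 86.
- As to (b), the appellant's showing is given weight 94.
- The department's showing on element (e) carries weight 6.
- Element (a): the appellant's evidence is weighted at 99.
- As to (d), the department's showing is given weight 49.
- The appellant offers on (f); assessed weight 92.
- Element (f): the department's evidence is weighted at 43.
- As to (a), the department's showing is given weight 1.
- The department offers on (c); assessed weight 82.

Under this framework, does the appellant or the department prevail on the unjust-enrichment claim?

Stage 1 — burden on appellant; standard: the criminal standard (weight is at least 94).
    (a): 99 − 1 = 98 ≥ 94 [met]
    (b): 94 ≥ 94 [met]
  The appellant carries Stage 1; the department now bears the burden.
Stage 2 — burden on department; standard: a more-likely-than-not showing (weight is at least 49).
    (c): 82 − 33 = 49 ≥ 49 [met]
    (d): 49 ≥ 49 [met]
  The department carries Stage 2; the appellant now bears the burden.
Stage 3 — burden on appellant; standard: a heightened civil standard (weight is at least 73).
    (e): 86 − 6 = 80 ≥ 73 [met]
  All elements met. The appellant retains the burden for Stage 4.
Stage 4 — burden on appellant; standard: a more-likely-than-not showing (weight is at least 49).
    (f): 92 − 43 = 49 ≥ 49 [met]
    (g): 49 ≥ 49 [met]
  The appellant carries the last stage.
With every stage satisfied, the appellant prevails.

appellant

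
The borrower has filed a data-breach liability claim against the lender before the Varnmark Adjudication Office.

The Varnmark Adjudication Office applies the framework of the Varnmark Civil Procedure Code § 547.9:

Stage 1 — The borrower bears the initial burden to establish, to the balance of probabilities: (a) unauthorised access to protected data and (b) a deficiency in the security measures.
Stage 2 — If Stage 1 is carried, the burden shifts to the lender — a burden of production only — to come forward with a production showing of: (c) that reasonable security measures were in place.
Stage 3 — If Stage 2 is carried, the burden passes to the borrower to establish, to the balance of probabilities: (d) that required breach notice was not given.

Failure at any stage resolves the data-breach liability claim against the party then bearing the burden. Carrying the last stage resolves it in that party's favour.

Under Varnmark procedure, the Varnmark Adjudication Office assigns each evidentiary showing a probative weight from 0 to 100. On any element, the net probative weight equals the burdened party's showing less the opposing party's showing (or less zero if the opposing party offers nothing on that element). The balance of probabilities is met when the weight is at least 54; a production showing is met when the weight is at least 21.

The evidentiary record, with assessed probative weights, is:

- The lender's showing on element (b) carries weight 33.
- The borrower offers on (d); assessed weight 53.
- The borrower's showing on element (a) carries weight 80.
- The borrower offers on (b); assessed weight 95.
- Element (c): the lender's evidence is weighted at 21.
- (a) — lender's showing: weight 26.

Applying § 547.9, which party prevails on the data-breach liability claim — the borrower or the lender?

At Stage 1 the borrower must meet the balance of probabilities (weight is at least 54): on (a) the weight is 80 less the opposing 26 gives net 54, ≥ 54, so (a) meets the standard; on (b) the weight is 95 less the opposing 33 gives net 62, which does reach 54, so (b) meets the standard.
  The borrower carries Stage 1; the lender now bears the burden.
At Stage 2 the lender must meet a production showing (weight is at least 21): on (c) the weight is 21, which does reach 21, so (c) meets the standard.
  All elements met. The burden passes to the borrower.
At Stage 3 the borrower must meet the balance of probabilities (weight is at least 54): on (d) the weight is 53, which does not reach 54, so (d) does not meet the standard.
  Not every element is met, so the borrower fails to carry Stage 3.
The lender prevails.

lender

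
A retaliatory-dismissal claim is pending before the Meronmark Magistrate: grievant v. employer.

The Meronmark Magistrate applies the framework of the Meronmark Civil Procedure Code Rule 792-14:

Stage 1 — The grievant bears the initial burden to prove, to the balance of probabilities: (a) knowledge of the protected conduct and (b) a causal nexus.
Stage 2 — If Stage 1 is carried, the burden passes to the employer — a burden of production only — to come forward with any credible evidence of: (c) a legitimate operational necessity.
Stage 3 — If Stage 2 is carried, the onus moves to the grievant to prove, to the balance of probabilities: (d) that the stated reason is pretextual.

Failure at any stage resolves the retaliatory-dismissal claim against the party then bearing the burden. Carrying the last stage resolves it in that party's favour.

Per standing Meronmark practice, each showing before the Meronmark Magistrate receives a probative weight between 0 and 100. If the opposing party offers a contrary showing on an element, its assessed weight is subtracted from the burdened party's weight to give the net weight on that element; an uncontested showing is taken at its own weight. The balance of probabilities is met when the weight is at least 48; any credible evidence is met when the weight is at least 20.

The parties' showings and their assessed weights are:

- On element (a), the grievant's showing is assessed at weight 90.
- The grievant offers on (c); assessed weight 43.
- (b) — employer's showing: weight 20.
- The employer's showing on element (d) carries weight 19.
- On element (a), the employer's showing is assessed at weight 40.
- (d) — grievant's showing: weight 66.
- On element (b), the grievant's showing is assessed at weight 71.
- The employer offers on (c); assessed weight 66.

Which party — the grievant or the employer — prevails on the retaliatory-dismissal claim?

Stage 1 — burden on grievant; standard: the balance of probabilities (weight is at least 48).
    (a): 90 − 40 = 50 ≥ 48 [met]
    (b): 71 − 20 = 51 ≥ 48 [met]
  Stage 1 carried; the burden shifts to the employer.
Stage 2 — burden on employer; standard: any credible evidence (weight is at least 20).
    (c): 66 − 43 = 23 ≥ 20 [met]
  The employer carries Stage 2; the grievant now bears the burden.
Stage 3 — burden on grievant; standard: the balance of probabilities (weight is at least 48).
    (d): 66 − 19 = 47 < 48 [not met]
  The grievant does not carry Stage 3.
The analysis ends at Stage 3; the employer prevails.

employer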